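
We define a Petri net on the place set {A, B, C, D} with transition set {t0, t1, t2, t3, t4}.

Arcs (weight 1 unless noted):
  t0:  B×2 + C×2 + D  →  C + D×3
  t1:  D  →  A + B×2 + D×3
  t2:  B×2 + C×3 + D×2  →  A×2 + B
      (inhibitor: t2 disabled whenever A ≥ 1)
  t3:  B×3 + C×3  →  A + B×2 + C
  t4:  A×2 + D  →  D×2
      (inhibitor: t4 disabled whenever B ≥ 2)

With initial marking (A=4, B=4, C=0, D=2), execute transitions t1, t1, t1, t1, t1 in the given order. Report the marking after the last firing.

step 1: fire t1:  (A=4, B=4, C=0, D=2) → (A=5, B=6, C=0, D=4)
step 2: fire t1:  (A=5, B=6, C=0, D=4) → (A=6, B=8, C=0, D=6)
step 3: fire t1:  (A=6, B=8, C=0, D=6) → (A=7, B=10, C=0, D=8)
step 4: fire t1:  (A=7, B=10, C=0, D=8) → (A=8, B=12, C=0, D=10)
step 5: fire t1:  (A=8, B=12, C=0, D=10) → (A=9, B=14, C=0, D=12)

(A=9, B=14, C=0, D=12)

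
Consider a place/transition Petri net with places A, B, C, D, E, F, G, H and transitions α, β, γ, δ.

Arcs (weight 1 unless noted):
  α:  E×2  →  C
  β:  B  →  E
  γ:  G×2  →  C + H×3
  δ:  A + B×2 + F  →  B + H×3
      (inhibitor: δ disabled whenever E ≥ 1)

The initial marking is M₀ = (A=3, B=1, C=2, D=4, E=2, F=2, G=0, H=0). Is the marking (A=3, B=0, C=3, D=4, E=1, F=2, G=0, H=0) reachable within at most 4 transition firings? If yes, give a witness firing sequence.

YES — reachable via ⟨α, β⟩ (2 firings)

step 1: fire α:  (A=3, B=1, C=2, D=4, E=2, F=2, G=0, H=0) → (A=3, B=1, C=3, D=4, E=0, F=2, G=0, H=0)
step 2: fire β:  (A=3, B=1, C=3, D=4, E=0, F=2, G=0, H=0) → (A=3, B=0, C=3, D=4, E=1, F=2, G=0, H=0)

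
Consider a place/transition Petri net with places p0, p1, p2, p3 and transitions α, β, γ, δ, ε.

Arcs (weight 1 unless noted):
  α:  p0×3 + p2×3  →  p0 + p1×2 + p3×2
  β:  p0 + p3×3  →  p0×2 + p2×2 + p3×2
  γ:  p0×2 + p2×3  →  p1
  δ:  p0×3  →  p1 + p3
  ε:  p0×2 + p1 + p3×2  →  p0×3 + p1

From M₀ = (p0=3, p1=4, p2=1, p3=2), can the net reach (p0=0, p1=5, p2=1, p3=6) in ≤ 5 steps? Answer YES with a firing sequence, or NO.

NO — not reachable within 5 firings

depth 0: 1 marking
depth 1: 3 markings reached so far
depth 2: 4 markings reached so far
depth 3: 4 markings reached so far
(frontier empty at depth 3; search complete)
target is not among the 4 markings reachable within 5 steps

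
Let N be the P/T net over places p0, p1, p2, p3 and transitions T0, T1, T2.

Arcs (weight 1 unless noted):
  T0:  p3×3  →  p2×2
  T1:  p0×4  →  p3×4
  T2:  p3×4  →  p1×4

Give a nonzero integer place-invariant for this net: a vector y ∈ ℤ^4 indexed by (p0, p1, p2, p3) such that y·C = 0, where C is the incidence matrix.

Incidence matrix C (rows=places, cols=transitions):
       T0   T1   T2
   p0   0   -4    0
   p1   0    0    4
   p2   2    0    0
   p3  -3    4   -4

Candidate y = [2, 2, 3, 2]; check y·C column-wise:
  col T0: 2·0 + 2·0 + 3·2 + 2·-3 = 0
  col T1: 2·-4 + 2·0 + 3·0 + 2·4 = 0
  col T2: 2·0 + 2·4 + 3·0 + 2·-4 = 0

y = (p0:2, p1:2, p2:3, p3:2)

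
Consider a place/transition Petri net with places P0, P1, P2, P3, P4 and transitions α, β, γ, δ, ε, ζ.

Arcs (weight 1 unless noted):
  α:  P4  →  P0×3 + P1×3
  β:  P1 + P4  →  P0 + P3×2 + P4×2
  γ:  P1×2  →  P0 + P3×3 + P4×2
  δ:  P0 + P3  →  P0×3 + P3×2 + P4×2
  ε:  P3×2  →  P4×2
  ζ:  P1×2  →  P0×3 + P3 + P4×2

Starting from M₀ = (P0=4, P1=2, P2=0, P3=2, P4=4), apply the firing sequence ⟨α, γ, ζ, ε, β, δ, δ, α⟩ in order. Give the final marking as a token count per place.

step 1: fire α:  (P0=4, P1=2, P2=0, P3=2, P4=4) → (P0=7, P1=5, P2=0, P3=2, P4=3)
step 2: fire γ:  (P0=7, P1=5, P2=0, P3=2, P4=3) → (P0=8, P1=3, P2=0, P3=5, P4=5)
step 3: fire ζ:  (P0=8, P1=3, P2=0, P3=5, P4=5) → (P0=11, P1=1, P2=0, P3=6, P4=7)
step 4: fire ε:  (P0=11, P1=1, P2=0, P3=6, P4=7) → (P0=11, P1=1, P2=0, P3=4, P4=9)
step 5: fire β:  (P0=11, P1=1, P2=0, P3=4, P4=9) → (P0=12, P1=0, P2=0, P3=6, P4=10)
step 6: fire δ:  (P0=12, P1=0, P2=0, P3=6, P4=10) → (P0=14, P1=0, P2=0, P3=7, P4=12)
step 7: fire δ:  (P0=14, P1=0, P2=0, P3=7, P4=12) → (P0=16, P1=0, P2=0, P3=8, P4=14)
step 8: fire α:  (P0=16, P1=0, P2=0, P3=8, P4=14) → (P0=19, P1=3, P2=0, P3=8, P4=13)

(P0=19, P1=3, P2=0, P3=8, P4=13)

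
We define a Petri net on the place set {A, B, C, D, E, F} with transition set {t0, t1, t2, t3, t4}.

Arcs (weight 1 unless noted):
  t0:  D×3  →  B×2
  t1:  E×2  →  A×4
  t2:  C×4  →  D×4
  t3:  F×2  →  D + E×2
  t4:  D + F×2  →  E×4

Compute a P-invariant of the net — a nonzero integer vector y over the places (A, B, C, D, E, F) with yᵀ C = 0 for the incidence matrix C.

Incidence matrix C (rows=places, cols=transitions):
       t0   t1   t2   t3   t4
    A   0    4    0    0    0
    B   2    0    0    0    0
    C   0    0   -4    0    0
    D  -3    0    4    1   -1
    E   0   -2    0    2    4
    F   0    0    0   -2   -2

Candidate y = [1, 3, 2, 2, 2, 3]; check y·C column-wise:
  col t0: 1·0 + 3·2 + 2·0 + 2·-3 + 2·0 + 3·0 = 0
  col t1: 1·4 + 3·0 + 2·0 + 2·0 + 2·-2 + 3·0 = 0
  col t2: 1·0 + 3·0 + 2·-4 + 2·4 + 2·0 + 3·0 = 0
  col t3: 1·0 + 3·0 + 2·0 + 2·1 + 2·2 + 3·-2 = 0
  col t4: 1·0 + 3·0 + 2·0 + 2·-1 + 2·4 + 3·-2 = 0

y = (A:1, B:3, C:2, D:2, E:2, F:3)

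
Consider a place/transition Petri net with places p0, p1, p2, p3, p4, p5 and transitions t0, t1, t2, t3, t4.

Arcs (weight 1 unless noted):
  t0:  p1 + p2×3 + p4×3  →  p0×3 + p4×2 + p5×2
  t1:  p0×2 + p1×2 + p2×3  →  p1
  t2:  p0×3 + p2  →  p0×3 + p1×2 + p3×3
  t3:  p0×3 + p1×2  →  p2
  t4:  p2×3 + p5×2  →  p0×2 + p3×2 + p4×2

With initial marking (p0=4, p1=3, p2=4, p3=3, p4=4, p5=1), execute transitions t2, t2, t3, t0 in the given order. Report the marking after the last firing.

(p0=4, p1=4, p2=0, p3=9, p4=3, p5=3)

step 1: fire t2:  (p0=4, p1=3, p2=4, p3=3, p4=4, p5=1) → (p0=4, p1=5, p2=3, p3=6, p4=4, p5=1)
step 2: fire t2:  (p0=4, p1=5, p2=3, p3=6, p4=4, p5=1) → (p0=4, p1=7, p2=2, p3=9, p4=4, p5=1)
step 3: fire t3:  (p0=4, p1=7, p2=2, p3=9, p4=4, p5=1) → (p0=1, p1=5, p2=3, p3=9, p4=4, p5=1)
step 4: fire t0:  (p0=1, p1=5, p2=3, p3=9, p4=4, p5=1) → (p0=4, p1=4, p2=0, p3=9, p4=3, p5=3)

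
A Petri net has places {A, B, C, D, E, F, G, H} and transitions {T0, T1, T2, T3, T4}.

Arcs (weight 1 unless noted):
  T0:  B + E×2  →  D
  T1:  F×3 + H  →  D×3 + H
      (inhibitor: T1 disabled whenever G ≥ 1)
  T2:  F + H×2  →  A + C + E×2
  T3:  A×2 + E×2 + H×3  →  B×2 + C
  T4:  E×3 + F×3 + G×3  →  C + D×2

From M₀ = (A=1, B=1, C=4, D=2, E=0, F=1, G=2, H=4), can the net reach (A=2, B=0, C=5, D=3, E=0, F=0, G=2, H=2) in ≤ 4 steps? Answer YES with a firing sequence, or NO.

YES — reachable via ⟨T2, T0⟩ (2 firings)

step 1: fire T2:  (A=1, B=1, C=4, D=2, E=0, F=1, G=2, H=4) → (A=2, B=1, C=5, D=2, E=2, F=0, G=2, H=2)
step 2: fire T0:  (A=2, B=1, C=5, D=2, E=2, F=0, G=2, H=2) → (A=2, B=0, C=5, D=3, E=0, F=0, G=2, H=2)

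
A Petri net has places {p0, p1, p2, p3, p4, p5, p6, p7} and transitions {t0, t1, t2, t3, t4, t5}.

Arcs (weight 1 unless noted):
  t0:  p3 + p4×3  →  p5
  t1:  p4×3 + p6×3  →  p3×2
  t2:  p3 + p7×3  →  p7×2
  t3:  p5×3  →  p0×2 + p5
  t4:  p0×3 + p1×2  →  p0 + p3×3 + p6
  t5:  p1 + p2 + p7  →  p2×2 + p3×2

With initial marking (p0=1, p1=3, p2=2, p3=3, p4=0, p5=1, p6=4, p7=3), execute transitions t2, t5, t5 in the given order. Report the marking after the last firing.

step 1: fire t2:  (p0=1, p1=3, p2=2, p3=3, p4=0, p5=1, p6=4, p7=3) → (p0=1, p1=3, p2=2, p3=2, p4=0, p5=1, p6=4, p7=2)
step 2: fire t5:  (p0=1, p1=3, p2=2, p3=2, p4=0, p5=1, p6=4, p7=2) → (p0=1, p1=2, p2=3, p3=4, p4=0, p5=1, p6=4, p7=1)
step 3: fire t5:  (p0=1, p1=2, p2=3, p3=4, p4=0, p5=1, p6=4, p7=1) → (p0=1, p1=1, p2=4, p3=6, p4=0, p5=1, p6=4, p7=0)

(p0=1, p1=1, p2=4, p3=6, p4=0, p5=1, p6=4, p7=0)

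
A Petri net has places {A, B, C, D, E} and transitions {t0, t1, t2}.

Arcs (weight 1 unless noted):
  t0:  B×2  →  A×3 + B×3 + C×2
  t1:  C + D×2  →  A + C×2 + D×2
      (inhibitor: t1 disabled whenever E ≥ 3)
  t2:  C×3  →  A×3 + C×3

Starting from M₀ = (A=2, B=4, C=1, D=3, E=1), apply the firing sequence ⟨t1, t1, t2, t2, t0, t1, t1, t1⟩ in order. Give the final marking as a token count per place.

step 1: fire t1:  (A=2, B=4, C=1, D=3, E=1) → (A=3, B=4, C=2, D=3, E=1)
step 2: fire t1:  (A=3, B=4, C=2, D=3, E=1) → (A=4, B=4, C=3, D=3, E=1)
step 3: fire t2:  (A=4, B=4, C=3, D=3, E=1) → (A=7, B=4, C=3, D=3, E=1)
step 4: fire t2:  (A=7, B=4, C=3, D=3, E=1) → (A=10, B=4, C=3, D=3, E=1)
step 5: fire t0:  (A=10, B=4, C=3, D=3, E=1) → (A=13, B=5, C=5, D=3, E=1)
step 6: fire t1:  (A=13, B=5, C=5, D=3, E=1) → (A=14, B=5, C=6, D=3, E=1)
step 7: fire t1:  (A=14, B=5, C=6, D=3, E=1) → (A=15, B=5, C=7, D=3, E=1)
step 8: fire t1:  (A=15, B=5, C=7, D=3, E=1) → (A=16, B=5, C=8, D=3, E=1)

(A=16, B=5, C=8, D=3, E=1)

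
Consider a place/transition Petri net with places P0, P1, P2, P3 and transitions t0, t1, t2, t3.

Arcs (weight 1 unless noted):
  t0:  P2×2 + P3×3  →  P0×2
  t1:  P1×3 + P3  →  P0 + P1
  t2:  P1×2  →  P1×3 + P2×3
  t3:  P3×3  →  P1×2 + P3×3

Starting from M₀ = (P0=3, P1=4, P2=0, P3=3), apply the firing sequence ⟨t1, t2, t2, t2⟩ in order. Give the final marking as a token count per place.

(P0=4, P1=5, P2=9, P3=2)

step 1: fire t1:  (P0=3, P1=4, P2=0, P3=3) → (P0=4, P1=2, P2=0, P3=2)
step 2: fire t2:  (P0=4, P1=2, P2=0, P3=2) → (P0=4, P1=3, P2=3, P3=2)
step 3: fire t2:  (P0=4, P1=3, P2=3, P3=2) → (P0=4, P1=4, P2=6, P3=2)
step 4: fire t2:  (P0=4, P1=4, P2=6, P3=2) → (P0=4, P1=5, P2=9, P3=2)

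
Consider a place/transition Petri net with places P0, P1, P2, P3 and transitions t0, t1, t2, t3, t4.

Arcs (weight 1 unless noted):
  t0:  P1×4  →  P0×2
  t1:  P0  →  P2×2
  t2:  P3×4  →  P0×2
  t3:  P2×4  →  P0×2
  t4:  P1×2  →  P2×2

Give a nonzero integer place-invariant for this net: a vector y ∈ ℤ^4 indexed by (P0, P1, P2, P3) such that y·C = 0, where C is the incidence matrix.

Incidence matrix C (rows=places, cols=transitions):
       t0   t1   t2   t3   t4
   P0   2   -1    2    2    0
   P1  -4    0    0    0   -2
   P2   0    2    0   -4    2
   P3   0    0   -4    0    0

Candidate y = [2, 1, 1, 1]; check y·C column-wise:
  col t0: 2·2 + 1·-4 + 1·0 + 1·0 = 0
  col t1: 2·-1 + 1·0 + 1·2 + 1·0 = 0
  col t2: 2·2 + 1·0 + 1·0 + 1·-4 = 0
  col t3: 2·2 + 1·0 + 1·-4 + 1·0 = 0
  col t4: 2·0 + 1·-2 + 1·2 + 1·0 = 0

y = (P0:2, P1:1, P2:1, P3:1)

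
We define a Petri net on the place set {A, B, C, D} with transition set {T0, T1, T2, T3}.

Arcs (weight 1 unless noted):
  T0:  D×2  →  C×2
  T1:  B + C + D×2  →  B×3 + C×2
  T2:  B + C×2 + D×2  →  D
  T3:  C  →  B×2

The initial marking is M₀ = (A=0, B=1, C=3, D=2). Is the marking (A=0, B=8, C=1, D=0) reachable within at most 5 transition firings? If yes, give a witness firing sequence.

depth 0: 1 marking
depth 1: 5 markings reached so far
depth 2: 8 markings reached so far
depth 3: 10 markings reached so far
depth 4: 11 markings reached so far
depth 5: 12 markings reached so far
target is not among the 12 markings reachable within 5 steps

NO — not reachable within 5 firings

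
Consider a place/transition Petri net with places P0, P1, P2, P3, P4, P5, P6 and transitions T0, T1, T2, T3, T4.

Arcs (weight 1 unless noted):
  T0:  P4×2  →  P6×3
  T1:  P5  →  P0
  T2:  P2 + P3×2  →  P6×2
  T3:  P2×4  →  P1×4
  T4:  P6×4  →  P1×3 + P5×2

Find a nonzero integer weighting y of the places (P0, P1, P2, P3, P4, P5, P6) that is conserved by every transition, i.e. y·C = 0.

Incidence matrix C (rows=places, cols=transitions):
       T0   T1   T2   T3   T4
   P0   0    1    0    0    0
   P1   0    0    0    4    3
   P2   0    0   -1   -4    0
   P3   0    0   -2    0    0
   P4  -2    0    0    0    0
   P5   0   -1    0    0    2
   P6   3    0    2    0   -4

Candidate y = [3, -2, -2, 1, 0, 3, 0]; check y·C column-wise:
  col T0: 3·0 + -2·0 + -2·0 + 1·0 + 0·-2 + 3·0 + 0·3 = 0
  col T1: 3·1 + -2·0 + -2·0 + 1·0 + 3·-1 = 0
  col T2: 3·0 + -2·0 + -2·-1 + 1·-2 + 3·0 + 0·2 = 0
  col T3: 3·0 + -2·4 + -2·-4 + 1·0 + 3·0 = 0
  col T4: 3·0 + -2·3 + -2·0 + 1·0 + 3·2 + 0·-4 = 0

y = (P0:3, P1:-2, P2:-2, P3:1, P4:0, P5:3, P6:0)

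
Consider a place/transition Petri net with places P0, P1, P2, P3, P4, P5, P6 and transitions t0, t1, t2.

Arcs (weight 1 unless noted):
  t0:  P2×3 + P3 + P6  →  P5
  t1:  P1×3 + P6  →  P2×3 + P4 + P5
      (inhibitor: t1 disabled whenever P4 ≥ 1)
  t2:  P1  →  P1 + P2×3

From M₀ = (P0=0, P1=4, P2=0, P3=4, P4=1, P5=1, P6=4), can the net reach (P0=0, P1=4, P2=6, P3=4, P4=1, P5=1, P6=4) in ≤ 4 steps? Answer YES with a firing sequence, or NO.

YES — reachable via ⟨t2, t2⟩ (2 firings)

step 1: fire t2:  (P0=0, P1=4, P2=0, P3=4, P4=1, P5=1, P6=4) → (P0=0, P1=4, P2=3, P3=4, P4=1, P5=1, P6=4)
step 2: fire t2:  (P0=0, P1=4, P2=3, P3=4, P4=1, P5=1, P6=4) → (P0=0, P1=4, P2=6, P3=4, P4=1, P5=1, P6=4)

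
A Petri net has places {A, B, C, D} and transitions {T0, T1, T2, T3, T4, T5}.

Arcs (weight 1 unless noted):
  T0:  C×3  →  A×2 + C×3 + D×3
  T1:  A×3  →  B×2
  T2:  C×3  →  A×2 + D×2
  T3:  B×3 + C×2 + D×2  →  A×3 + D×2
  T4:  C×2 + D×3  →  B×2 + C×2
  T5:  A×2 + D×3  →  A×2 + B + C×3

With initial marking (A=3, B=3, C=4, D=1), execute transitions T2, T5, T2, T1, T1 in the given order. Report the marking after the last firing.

step 1: fire T2:  (A=3, B=3, C=4, D=1) → (A=5, B=3, C=1, D=3)
step 2: fire T5:  (A=5, B=3, C=1, D=3) → (A=5, B=4, C=4, D=0)
step 3: fire T2:  (A=5, B=4, C=4, D=0) → (A=7, B=4, C=1, D=2)
step 4: fire T1:  (A=7, B=4, C=1, D=2) → (A=4, B=6, C=1, D=2)
step 5: fire T1:  (A=4, B=6, C=1, D=2) → (A=1, B=8, C=1, D=2)

(A=1, B=8, C=1, D=2)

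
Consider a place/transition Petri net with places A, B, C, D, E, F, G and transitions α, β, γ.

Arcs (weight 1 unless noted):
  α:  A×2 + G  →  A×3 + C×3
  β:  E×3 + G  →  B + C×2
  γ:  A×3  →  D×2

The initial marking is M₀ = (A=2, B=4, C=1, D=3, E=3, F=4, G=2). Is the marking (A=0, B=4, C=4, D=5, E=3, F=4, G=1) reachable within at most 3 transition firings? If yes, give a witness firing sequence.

YES — reachable via ⟨α, γ⟩ (2 firings)

step 1: fire α:  (A=2, B=4, C=1, D=3, E=3, F=4, G=2) → (A=3, B=4, C=4, D=3, E=3, F=4, G=1)
step 2: fire γ:  (A=3, B=4, C=4, D=3, E=3, F=4, G=1) → (A=0, B=4, C=4, D=5, E=3, F=4, G=1)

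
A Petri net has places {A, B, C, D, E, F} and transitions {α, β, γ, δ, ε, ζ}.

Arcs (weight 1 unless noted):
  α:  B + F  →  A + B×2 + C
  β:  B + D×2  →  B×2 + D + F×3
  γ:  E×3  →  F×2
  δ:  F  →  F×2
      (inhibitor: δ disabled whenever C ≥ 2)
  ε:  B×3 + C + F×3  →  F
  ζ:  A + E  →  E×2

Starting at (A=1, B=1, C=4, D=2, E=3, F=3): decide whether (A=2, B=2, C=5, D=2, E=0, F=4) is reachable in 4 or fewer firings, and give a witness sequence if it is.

YES — reachable via ⟨α, γ⟩ (2 firings)

step 1: fire α:  (A=1, B=1, C=4, D=2, E=3, F=3) → (A=2, B=2, C=5, D=2, E=3, F=2)
step 2: fire γ:  (A=2, B=2, C=5, D=2, E=3, F=2) → (A=2, B=2, C=5, D=2, E=0, F=4)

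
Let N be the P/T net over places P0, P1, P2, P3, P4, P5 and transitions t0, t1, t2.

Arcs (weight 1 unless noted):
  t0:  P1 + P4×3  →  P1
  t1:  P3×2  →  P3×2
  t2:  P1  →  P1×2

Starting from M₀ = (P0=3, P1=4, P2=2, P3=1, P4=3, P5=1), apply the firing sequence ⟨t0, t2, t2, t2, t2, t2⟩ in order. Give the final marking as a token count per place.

step 1: fire t0:  (P0=3, P1=4, P2=2, P3=1, P4=3, P5=1) → (P0=3, P1=4, P2=2, P3=1, P4=0, P5=1)
step 2: fire t2:  (P0=3, P1=4, P2=2, P3=1, P4=0, P5=1) → (P0=3, P1=5, P2=2, P3=1, P4=0, P5=1)
step 3: fire t2:  (P0=3, P1=5, P2=2, P3=1, P4=0, P5=1) → (P0=3, P1=6, P2=2, P3=1, P4=0, P5=1)
step 4: fire t2:  (P0=3, P1=6, P2=2, P3=1, P4=0, P5=1) → (P0=3, P1=7, P2=2, P3=1, P4=0, P5=1)
step 5: fire t2:  (P0=3, P1=7, P2=2, P3=1, P4=0, P5=1) → (P0=3, P1=8, P2=2, P3=1, P4=0, P5=1)
step 6: fire t2:  (P0=3, P1=8, P2=2, P3=1, P4=0, P5=1) → (P0=3, P1=9, P2=2, P3=1, P4=0, P5=1)

(P0=3, P1=9, P2=2, P3=1, P4=0, P5=1)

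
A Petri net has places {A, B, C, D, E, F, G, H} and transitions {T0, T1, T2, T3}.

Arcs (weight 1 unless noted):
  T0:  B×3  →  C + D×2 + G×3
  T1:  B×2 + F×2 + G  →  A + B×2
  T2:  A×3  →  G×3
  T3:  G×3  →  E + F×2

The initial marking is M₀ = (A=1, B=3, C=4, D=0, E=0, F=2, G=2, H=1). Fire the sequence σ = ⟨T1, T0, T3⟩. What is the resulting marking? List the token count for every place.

step 1: fire T1:  (A=1, B=3, C=4, D=0, E=0, F=2, G=2, H=1) → (A=2, B=3, C=4, D=0, E=0, F=0, G=1, H=1)
step 2: fire T0:  (A=2, B=3, C=4, D=0, E=0, F=0, G=1, H=1) → (A=2, B=0, C=5, D=2, E=0, F=0, G=4, H=1)
step 3: fire T3:  (A=2, B=0, C=5, D=2, E=0, F=0, G=4, H=1) → (A=2, B=0, C=5, D=2, E=1, F=2, G=1, H=1)

(A=2, B=0, C=5, D=2, E=1, F=2, G=1, H=1)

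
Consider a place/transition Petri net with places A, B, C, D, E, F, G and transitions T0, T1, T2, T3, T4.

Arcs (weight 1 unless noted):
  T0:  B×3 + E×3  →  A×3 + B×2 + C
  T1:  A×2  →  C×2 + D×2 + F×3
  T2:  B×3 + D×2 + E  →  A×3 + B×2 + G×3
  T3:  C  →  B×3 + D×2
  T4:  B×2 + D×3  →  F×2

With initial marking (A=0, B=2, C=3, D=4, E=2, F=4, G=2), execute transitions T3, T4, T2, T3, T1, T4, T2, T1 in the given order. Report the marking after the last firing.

step 1: fire T3:  (A=0, B=2, C=3, D=4, E=2, F=4, G=2) → (A=0, B=5, C=2, D=6, E=2, F=4, G=2)
step 2: fire T4:  (A=0, B=5, C=2, D=6, E=2, F=4, G=2) → (A=0, B=3, C=2, D=3, E=2, F=6, G=2)
step 3: fire T2:  (A=0, B=3, C=2, D=3, E=2, F=6, G=2) → (A=3, B=2, C=2, D=1, E=1, F=6, G=5)
step 4: fire T3:  (A=3, B=2, C=2, D=1, E=1, F=6, G=5) → (A=3, B=5, C=1, D=3, E=1, F=6, G=5)
step 5: fire T1:  (A=3, B=5, C=1, D=3, E=1, F=6, G=5) → (A=1, B=5, C=3, D=5, E=1, F=9, G=5)
step 6: fire T4:  (A=1, B=5, C=3, D=5, E=1, F=9, G=5) → (A=1, B=3, C=3, D=2, E=1, F=11, G=5)
step 7: fire T2:  (A=1, B=3, C=3, D=2, E=1, F=11, G=5) → (A=4, B=2, C=3, D=0, E=0, F=11, G=8)
step 8: fire T1:  (A=4, B=2, C=3, D=0, E=0, F=11, G=8) → (A=2, B=2, C=5, D=2, E=0, F=14, G=8)

(A=2, B=2, C=5, D=2, E=0, F=14, G=8)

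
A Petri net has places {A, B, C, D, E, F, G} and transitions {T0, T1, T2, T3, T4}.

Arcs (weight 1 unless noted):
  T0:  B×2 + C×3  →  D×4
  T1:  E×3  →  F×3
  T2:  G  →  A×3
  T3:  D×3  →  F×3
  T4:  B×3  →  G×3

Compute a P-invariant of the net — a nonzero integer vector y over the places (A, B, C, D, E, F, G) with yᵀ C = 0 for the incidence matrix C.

y = (A:0, B:0, C:4, D:3, E:3, F:3, G:0)

Incidence matrix C (rows=places, cols=transitions):
       T0   T1   T2   T3   T4
    A   0    0    3    0    0
    B  -2    0    0    0   -3
    C  -3    0    0    0    0
    D   4    0    0   -3    0
    E   0   -3    0    0    0
    F   0    3    0    3    0
    G   0    0   -1    0    3

Candidate y = [0, 0, 4, 3, 3, 3, 0]; check y·C column-wise:
  col T0: 0·-2 + 4·-3 + 3·4 + 3·0 + 3·0 = 0
  col T1: 4·0 + 3·0 + 3·-3 + 3·3 = 0
  col T2: 0·3 + 4·0 + 3·0 + 3·0 + 3·0 + 0·-1 = 0
  col T3: 4·0 + 3·-3 + 3·0 + 3·3 = 0
  col T4: 0·-3 + 4·0 + 3·0 + 3·0 + 3·0 + 0·3 = 0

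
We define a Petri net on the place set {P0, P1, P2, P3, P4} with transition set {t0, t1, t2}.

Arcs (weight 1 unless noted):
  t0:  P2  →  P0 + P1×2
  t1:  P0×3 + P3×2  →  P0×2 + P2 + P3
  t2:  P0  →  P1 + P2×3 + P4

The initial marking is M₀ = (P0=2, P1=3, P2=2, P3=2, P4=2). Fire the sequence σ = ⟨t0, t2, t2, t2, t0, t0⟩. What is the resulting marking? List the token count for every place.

(P0=2, P1=12, P2=8, P3=2, P4=5)

step 1: fire t0:  (P0=2, P1=3, P2=2, P3=2, P4=2) → (P0=3, P1=5, P2=1, P3=2, P4=2)
step 2: fire t2:  (P0=3, P1=5, P2=1, P3=2, P4=2) → (P0=2, P1=6, P2=4, P3=2, P4=3)
step 3: fire t2:  (P0=2, P1=6, P2=4, P3=2, P4=3) → (P0=1, P1=7, P2=7, P3=2, P4=4)
step 4: fire t2:  (P0=1, P1=7, P2=7, P3=2, P4=4) → (P0=0, P1=8, P2=10, P3=2, P4=5)
step 5: fire t0:  (P0=0, P1=8, P2=10, P3=2, P4=5) → (P0=1, P1=10, P2=9, P3=2, P4=5)
step 6: fire t0:  (P0=1, P1=10, P2=9, P3=2, P4=5) → (P0=2, P1=12, P2=8, P3=2, P4=5)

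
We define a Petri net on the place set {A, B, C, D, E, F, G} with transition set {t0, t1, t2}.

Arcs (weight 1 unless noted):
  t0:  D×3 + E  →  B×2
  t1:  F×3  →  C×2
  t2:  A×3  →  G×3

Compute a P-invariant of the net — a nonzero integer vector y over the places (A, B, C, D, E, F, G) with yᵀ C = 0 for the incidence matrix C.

y = (A:0, B:3, C:0, D:2, E:0, F:0, G:0)

Incidence matrix C (rows=places, cols=transitions):
       t0   t1   t2
    A   0    0   -3
    B   2    0    0
    C   0    2    0
    D  -3    0    0
    E  -1    0    0
    F   0   -3    0
    G   0    0    3

Candidate y = [0, 3, 0, 2, 0, 0, 0]; check y·C column-wise:
  col t0: 3·2 + 2·-3 + 0·-1 = 0
  col t1: 3·0 + 0·2 + 2·0 + 0·-3 = 0
  col t2: 0·-3 + 3·0 + 2·0 + 0·3 = 0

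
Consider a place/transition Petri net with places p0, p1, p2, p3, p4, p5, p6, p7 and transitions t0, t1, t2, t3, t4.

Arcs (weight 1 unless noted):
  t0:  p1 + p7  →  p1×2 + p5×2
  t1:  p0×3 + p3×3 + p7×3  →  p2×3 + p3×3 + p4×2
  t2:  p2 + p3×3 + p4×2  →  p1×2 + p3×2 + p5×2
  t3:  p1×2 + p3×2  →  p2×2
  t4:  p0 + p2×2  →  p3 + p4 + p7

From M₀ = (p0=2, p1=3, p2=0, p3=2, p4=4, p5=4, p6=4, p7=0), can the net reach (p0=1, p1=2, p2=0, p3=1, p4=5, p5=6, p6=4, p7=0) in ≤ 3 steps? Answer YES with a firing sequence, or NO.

step 1: fire t3:  (p0=2, p1=3, p2=0, p3=2, p4=4, p5=4, p6=4, p7=0) → (p0=2, p1=1, p2=2, p3=0, p4=4, p5=4, p6=4, p7=0)
step 2: fire t4:  (p0=2, p1=1, p2=2, p3=0, p4=4, p5=4, p6=4, p7=0) → (p0=1, p1=1, p2=0, p3=1, p4=5, p5=4, p6=4, p7=1)
step 3: fire t0:  (p0=1, p1=1, p2=0, p3=1, p4=5, p5=4, p6=4, p7=1) → (p0=1, p1=2, p2=0, p3=1, p4=5, p5=6, p6=4, p7=0)

YES — reachable via ⟨t3, t4, t0⟩ (3 firings)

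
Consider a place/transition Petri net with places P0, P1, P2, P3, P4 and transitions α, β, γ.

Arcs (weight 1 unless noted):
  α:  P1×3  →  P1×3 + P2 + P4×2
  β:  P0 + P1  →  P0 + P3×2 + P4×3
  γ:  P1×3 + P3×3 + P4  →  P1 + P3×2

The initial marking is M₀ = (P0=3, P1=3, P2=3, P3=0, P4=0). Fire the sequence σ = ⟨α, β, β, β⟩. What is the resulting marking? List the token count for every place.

step 1: fire α:  (P0=3, P1=3, P2=3, P3=0, P4=0) → (P0=3, P1=3, P2=4, P3=0, P4=2)
step 2: fire β:  (P0=3, P1=3, P2=4, P3=0, P4=2) → (P0=3, P1=2, P2=4, P3=2, P4=5)
step 3: fire β:  (P0=3, P1=2, P2=4, P3=2, P4=5) → (P0=3, P1=1, P2=4, P3=4, P4=8)
step 4: fire β:  (P0=3, P1=1, P2=4, P3=4, P4=8) → (P0=3, P1=0, P2=4, P3=6, P4=11)

(P0=3, P1=0, P2=4, P3=6, P4=11)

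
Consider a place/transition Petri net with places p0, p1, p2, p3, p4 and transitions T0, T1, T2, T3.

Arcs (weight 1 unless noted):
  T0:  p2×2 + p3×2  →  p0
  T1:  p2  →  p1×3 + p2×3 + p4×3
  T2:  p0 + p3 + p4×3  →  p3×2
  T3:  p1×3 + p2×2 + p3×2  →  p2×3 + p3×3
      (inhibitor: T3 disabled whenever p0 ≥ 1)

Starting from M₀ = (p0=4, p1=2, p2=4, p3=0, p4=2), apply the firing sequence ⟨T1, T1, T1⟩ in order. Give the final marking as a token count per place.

(p0=4, p1=11, p2=10, p3=0, p4=11)

step 1: fire T1:  (p0=4, p1=2, p2=4, p3=0, p4=2) → (p0=4, p1=5, p2=6, p3=0, p4=5)
step 2: fire T1:  (p0=4, p1=5, p2=6, p3=0, p4=5) → (p0=4, p1=8, p2=8, p3=0, p4=8)
step 3: fire T1:  (p0=4, p1=8, p2=8, p3=0, p4=8) → (p0=4, p1=11, p2=10, p3=0, p4=11)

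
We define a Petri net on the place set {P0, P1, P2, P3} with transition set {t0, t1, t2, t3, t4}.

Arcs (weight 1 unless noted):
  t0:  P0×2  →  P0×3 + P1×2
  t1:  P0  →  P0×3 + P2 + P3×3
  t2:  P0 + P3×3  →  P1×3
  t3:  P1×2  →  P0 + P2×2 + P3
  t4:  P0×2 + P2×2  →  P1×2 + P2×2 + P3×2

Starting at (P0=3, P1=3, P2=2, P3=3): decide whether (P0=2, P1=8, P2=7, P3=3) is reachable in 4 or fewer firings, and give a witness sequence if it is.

NO — not reachable within 4 firings

depth 0: 1 marking
depth 1: 6 markings reached so far
depth 2: 18 markings reached so far
depth 3: 45 markings reached so far
depth 4: 93 markings reached so far
target is not among the 93 markings reachable within 4 steps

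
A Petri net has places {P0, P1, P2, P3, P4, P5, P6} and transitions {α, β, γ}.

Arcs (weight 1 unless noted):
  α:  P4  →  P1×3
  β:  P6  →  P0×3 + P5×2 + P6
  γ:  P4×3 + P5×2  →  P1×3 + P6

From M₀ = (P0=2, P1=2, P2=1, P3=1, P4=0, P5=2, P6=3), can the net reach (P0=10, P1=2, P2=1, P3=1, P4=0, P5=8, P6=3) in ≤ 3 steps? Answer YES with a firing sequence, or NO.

depth 0: 1 marking
depth 1: 2 markings reached so far
depth 2: 3 markings reached so far
depth 3: 4 markings reached so far
target is not among the 4 markings reachable within 3 steps

NO — not reachable within 3 firings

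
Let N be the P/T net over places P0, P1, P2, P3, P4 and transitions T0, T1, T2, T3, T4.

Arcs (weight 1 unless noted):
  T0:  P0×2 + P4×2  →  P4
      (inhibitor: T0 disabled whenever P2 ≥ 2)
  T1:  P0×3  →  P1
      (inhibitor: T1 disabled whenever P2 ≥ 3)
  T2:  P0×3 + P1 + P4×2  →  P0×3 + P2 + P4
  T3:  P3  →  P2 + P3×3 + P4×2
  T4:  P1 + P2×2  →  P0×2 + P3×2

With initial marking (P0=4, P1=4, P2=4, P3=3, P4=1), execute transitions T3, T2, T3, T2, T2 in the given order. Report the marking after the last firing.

(P0=4, P1=1, P2=9, P3=7, P4=2)

step 1: fire T3:  (P0=4, P1=4, P2=4, P3=3, P4=1) → (P0=4, P1=4, P2=5, P3=5, P4=3)
step 2: fire T2:  (P0=4, P1=4, P2=5, P3=5, P4=3) → (P0=4, P1=3, P2=6, P3=5, P4=2)
step 3: fire T3:  (P0=4, P1=3, P2=6, P3=5, P4=2) → (P0=4, P1=3, P2=7, P3=7, P4=4)
step 4: fire T2:  (P0=4, P1=3, P2=7, P3=7, P4=4) → (P0=4, P1=2, P2=8, P3=7, P4=3)
step 5: fire T2:  (P0=4, P1=2, P2=8, P3=7, P4=3) → (P0=4, P1=1, P2=9, P3=7, P4=2)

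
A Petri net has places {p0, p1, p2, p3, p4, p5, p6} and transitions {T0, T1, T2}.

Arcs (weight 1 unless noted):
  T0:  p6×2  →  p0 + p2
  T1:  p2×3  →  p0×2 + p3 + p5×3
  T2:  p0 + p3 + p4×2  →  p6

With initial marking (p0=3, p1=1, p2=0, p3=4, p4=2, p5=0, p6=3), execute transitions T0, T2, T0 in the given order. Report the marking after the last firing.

(p0=4, p1=1, p2=2, p3=3, p4=0, p5=0, p6=0)

step 1: fire T0:  (p0=3, p1=1, p2=0, p3=4, p4=2, p5=0, p6=3) → (p0=4, p1=1, p2=1, p3=4, p4=2, p5=0, p6=1)
step 2: fire T2:  (p0=4, p1=1, p2=1, p3=4, p4=2, p5=0, p6=1) → (p0=3, p1=1, p2=1, p3=3, p4=0, p5=0, p6=2)
step 3: fire T0:  (p0=3, p1=1, p2=1, p3=3, p4=0, p5=0, p6=2) → (p0=4, p1=1, p2=2, p3=3, p4=0, p5=0, p6=0)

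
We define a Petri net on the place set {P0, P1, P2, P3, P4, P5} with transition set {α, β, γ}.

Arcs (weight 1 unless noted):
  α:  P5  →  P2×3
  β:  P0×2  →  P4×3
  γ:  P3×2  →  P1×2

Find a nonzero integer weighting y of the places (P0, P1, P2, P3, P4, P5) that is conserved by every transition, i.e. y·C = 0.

Incidence matrix C (rows=places, cols=transitions):
        α    β    γ
   P0   0   -2    0
   P1   0    0    2
   P2   3    0    0
   P3   0    0   -2
   P4   0    3    0
   P5  -1    0    0

Candidate y = [0, 1, 0, 1, 0, 0]; check y·C column-wise:
  col α: 1·0 + 0·3 + 1·0 + 0·-1 = 0
  col β: 0·-2 + 1·0 + 1·0 + 0·3 = 0
  col γ: 1·2 + 1·-2 = 0

y = (P0:0, P1:1, P2:0, P3:1, P4:0, P5:0)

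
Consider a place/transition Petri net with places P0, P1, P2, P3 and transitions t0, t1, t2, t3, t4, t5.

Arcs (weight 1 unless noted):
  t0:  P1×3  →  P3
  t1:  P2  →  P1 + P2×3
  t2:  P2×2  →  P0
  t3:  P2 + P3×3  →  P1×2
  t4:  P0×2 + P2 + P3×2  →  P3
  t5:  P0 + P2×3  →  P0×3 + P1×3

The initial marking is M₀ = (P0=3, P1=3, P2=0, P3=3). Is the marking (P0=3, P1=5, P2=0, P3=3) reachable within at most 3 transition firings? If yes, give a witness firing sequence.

depth 0: 1 marking
depth 1: 2 markings reached so far
depth 2: 2 markings reached so far
(frontier empty at depth 2; search complete)
target is not among the 2 markings reachable within 3 steps

NO — not reachable within 3 firings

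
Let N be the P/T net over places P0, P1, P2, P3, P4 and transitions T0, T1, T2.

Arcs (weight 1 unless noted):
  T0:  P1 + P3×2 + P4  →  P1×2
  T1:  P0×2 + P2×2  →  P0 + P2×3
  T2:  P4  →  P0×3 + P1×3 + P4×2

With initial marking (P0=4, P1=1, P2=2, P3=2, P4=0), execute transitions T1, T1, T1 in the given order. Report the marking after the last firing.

step 1: fire T1:  (P0=4, P1=1, P2=2, P3=2, P4=0) → (P0=3, P1=1, P2=3, P3=2, P4=0)
step 2: fire T1:  (P0=3, P1=1, P2=3, P3=2, P4=0) → (P0=2, P1=1, P2=4, P3=2, P4=0)
step 3: fire T1:  (P0=2, P1=1, P2=4, P3=2, P4=0) → (P0=1, P1=1, P2=5, P3=2, P4=0)

(P0=1, P1=1, P2=5, P3=2, P4=0)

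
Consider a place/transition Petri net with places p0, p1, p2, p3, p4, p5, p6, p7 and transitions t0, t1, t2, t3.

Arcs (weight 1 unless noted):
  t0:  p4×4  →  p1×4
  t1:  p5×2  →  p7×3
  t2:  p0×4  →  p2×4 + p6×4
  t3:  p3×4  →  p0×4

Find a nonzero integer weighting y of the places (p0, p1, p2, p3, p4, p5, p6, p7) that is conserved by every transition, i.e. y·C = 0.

y = (p0:1, p1:0, p2:1, p3:1, p4:0, p5:0, p6:0, p7:0)

Incidence matrix C (rows=places, cols=transitions):
       t0   t1   t2   t3
   p0   0    0   -4    4
   p1   4    0    0    0
   p2   0    0    4    0
   p3   0    0    0   -4
   p4  -4    0    0    0
   p5   0   -2    0    0
   p6   0    0    4    0
   p7   0    3    0    0

Candidate y = [1, 0, 1, 1, 0, 0, 0, 0]; check y·C column-wise:
  col t0: 1·0 + 0·4 + 1·0 + 1·0 + 0·-4 = 0
  col t1: 1·0 + 1·0 + 1·0 + 0·-2 + 0·3 = 0
  col t2: 1·-4 + 1·4 + 1·0 + 0·4 = 0
  col t3: 1·4 + 1·0 + 1·-4 = 0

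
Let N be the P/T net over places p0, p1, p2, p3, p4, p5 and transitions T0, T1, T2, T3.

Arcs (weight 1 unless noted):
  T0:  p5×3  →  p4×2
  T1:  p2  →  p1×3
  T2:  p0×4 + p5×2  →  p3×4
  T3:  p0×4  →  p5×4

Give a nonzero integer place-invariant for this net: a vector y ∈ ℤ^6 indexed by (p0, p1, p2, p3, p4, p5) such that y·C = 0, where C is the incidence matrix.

y = (p0:0, p1:1, p2:3, p3:0, p4:0, p5:0)

Incidence matrix C (rows=places, cols=transitions):
       T0   T1   T2   T3
   p0   0    0   -4   -4
   p1   0    3    0    0
   p2   0   -1    0    0
   p3   0    0    4    0
   p4   2    0    0    0
   p5  -3    0   -2    4

Candidate y = [0, 1, 3, 0, 0, 0]; check y·C column-wise:
  col T0: 1·0 + 3·0 + 0·2 + 0·-3 = 0
  col T1: 1·3 + 3·-1 = 0
  col T2: 0·-4 + 1·0 + 3·0 + 0·4 + 0·-2 = 0
  col T3: 0·-4 + 1·0 + 3·0 + 0·4 = 0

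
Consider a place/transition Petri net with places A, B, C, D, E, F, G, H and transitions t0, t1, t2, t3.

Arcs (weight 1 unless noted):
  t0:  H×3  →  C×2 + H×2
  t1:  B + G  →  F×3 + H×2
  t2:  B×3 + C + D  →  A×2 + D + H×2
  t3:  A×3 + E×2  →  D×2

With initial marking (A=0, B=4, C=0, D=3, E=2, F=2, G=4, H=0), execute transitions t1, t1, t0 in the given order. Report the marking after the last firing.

step 1: fire t1:  (A=0, B=4, C=0, D=3, E=2, F=2, G=4, H=0) → (A=0, B=3, C=0, D=3, E=2, F=5, G=3, H=2)
step 2: fire t1:  (A=0, B=3, C=0, D=3, E=2, F=5, G=3, H=2) → (A=0, B=2, C=0, D=3, E=2, F=8, G=2, H=4)
step 3: fire t0:  (A=0, B=2, C=0, D=3, E=2, F=8, G=2, H=4) → (A=0, B=2, C=2, D=3, E=2, F=8, G=2, H=3)

(A=0, B=2, C=2, D=3, E=2, F=8, G=2, H=3)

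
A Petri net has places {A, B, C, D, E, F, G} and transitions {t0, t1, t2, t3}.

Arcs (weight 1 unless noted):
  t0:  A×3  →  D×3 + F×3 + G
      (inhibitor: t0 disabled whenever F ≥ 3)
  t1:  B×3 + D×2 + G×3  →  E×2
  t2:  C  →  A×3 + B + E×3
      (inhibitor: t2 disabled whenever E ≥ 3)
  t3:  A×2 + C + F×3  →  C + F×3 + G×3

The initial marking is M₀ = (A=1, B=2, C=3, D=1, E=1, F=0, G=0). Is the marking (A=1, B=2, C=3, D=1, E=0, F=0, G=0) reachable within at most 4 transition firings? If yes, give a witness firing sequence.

NO — not reachable within 4 firings

depth 0: 1 marking
depth 1: 2 markings reached so far
depth 2: 3 markings reached so far
depth 3: 3 markings reached so far
(frontier empty at depth 3; search complete)
target is not among the 3 markings reachable within 4 steps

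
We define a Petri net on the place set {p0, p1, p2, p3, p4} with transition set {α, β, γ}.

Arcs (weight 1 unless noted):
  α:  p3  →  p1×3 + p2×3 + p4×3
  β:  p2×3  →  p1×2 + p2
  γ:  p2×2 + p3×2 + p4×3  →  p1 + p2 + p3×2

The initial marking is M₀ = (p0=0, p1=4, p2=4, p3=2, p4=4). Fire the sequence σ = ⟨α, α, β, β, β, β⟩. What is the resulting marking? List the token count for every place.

step 1: fire α:  (p0=0, p1=4, p2=4, p3=2, p4=4) → (p0=0, p1=7, p2=7, p3=1, p4=7)
step 2: fire α:  (p0=0, p1=7, p2=7, p3=1, p4=7) → (p0=0, p1=10, p2=10, p3=0, p4=10)
step 3: fire β:  (p0=0, p1=10, p2=10, p3=0, p4=10) → (p0=0, p1=12, p2=8, p3=0, p4=10)
step 4: fire β:  (p0=0, p1=12, p2=8, p3=0, p4=10) → (p0=0, p1=14, p2=6, p3=0, p4=10)
step 5: fire β:  (p0=0, p1=14, p2=6, p3=0, p4=10) → (p0=0, p1=16, p2=4, p3=0, p4=10)
step 6: fire β:  (p0=0, p1=16, p2=4, p3=0, p4=10) → (p0=0, p1=18, p2=2, p3=0, p4=10)

(p0=0, p1=18, p2=2, p3=0, p4=10)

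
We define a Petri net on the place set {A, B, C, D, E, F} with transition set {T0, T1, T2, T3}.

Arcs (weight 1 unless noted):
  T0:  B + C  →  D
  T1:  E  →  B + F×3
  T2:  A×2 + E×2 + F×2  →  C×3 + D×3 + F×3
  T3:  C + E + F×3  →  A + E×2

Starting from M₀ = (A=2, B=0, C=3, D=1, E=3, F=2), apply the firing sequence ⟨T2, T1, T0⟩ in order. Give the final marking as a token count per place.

(A=0, B=0, C=5, D=5, E=0, F=6)

step 1: fire T2:  (A=2, B=0, C=3, D=1, E=3, F=2) → (A=0, B=0, C=6, D=4, E=1, F=3)
step 2: fire T1:  (A=0, B=0, C=6, D=4, E=1, F=3) → (A=0, B=1, C=6, D=4, E=0, F=6)
step 3: fire T0:  (A=0, B=1, C=6, D=4, E=0, F=6) → (A=0, B=0, C=5, D=5, E=0, F=6)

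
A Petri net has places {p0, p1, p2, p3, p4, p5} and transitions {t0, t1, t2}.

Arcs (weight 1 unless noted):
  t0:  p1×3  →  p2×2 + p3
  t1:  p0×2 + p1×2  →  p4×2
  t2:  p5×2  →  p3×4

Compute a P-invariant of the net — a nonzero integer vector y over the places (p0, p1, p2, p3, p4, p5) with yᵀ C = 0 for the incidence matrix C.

y = (p0:2, p1:-2, p2:-3, p3:0, p4:0, p5:0)

Incidence matrix C (rows=places, cols=transitions):
       t0   t1   t2
   p0   0   -2    0
   p1  -3   -2    0
   p2   2    0    0
   p3   1    0    4
   p4   0    2    0
   p5   0    0   -2

Candidate y = [2, -2, -3, 0, 0, 0]; check y·C column-wise:
  col t0: 2·0 + -2·-3 + -3·2 + 0·1 = 0
  col t1: 2·-2 + -2·-2 + -3·0 + 0·2 = 0
  col t2: 2·0 + -2·0 + -3·0 + 0·4 + 0·-2 = 0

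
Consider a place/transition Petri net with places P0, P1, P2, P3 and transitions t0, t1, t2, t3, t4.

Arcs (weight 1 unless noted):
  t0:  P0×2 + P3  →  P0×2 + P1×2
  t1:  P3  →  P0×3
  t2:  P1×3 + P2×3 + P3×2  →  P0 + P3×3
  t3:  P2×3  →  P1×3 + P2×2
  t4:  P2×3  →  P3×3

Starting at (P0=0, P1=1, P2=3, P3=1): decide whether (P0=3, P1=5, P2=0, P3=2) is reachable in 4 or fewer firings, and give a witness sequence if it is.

depth 0: 1 marking
depth 1: 4 markings reached so far
depth 2: 6 markings reached so far
depth 3: 8 markings reached so far
depth 4: 11 markings reached so far
target is not among the 11 markings reachable within 4 steps

NO — not reachable within 4 firings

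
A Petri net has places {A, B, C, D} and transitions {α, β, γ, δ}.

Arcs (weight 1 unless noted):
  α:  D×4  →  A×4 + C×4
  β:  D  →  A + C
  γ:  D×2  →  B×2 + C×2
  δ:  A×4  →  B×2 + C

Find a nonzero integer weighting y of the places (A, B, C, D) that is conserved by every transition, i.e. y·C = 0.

Incidence matrix C (rows=places, cols=transitions):
        α    β    γ    δ
    A   4    1    0   -4
    B   0    0    2    2
    C   4    1    2    1
    D  -4   -1   -2    0

Candidate y = [1, 1, 2, 3]; check y·C column-wise:
  col α: 1·4 + 1·0 + 2·4 + 3·-4 = 0
  col β: 1·1 + 1·0 + 2·1 + 3·-1 = 0
  col γ: 1·0 + 1·2 + 2·2 + 3·-2 = 0
  col δ: 1·-4 + 1·2 + 2·1 + 3·0 = 0

y = (A:1, B:1, C:2, D:3)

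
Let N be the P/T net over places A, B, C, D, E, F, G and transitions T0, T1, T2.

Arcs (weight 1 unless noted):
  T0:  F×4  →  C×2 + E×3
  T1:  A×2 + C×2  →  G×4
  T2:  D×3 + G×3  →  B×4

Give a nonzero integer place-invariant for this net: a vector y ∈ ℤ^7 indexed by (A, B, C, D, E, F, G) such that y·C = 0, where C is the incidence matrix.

Incidence matrix C (rows=places, cols=transitions):
       T0   T1   T2
    A   0   -2    0
    B   0    0    4
    C   2   -2    0
    D   0    0   -3
    E   3    0    0
    F  -4    0    0
    G   0    4   -3

Candidate y = [0, 3, 0, 4, 0, 0, 0]; check y·C column-wise:
  col T0: 3·0 + 0·2 + 4·0 + 0·3 + 0·-4 = 0
  col T1: 0·-2 + 3·0 + 0·-2 + 4·0 + 0·4 = 0
  col T2: 3·4 + 4·-3 + 0·-3 = 0

y = (A:0, B:3, C:0, D:4, E:0, F:0, G:0)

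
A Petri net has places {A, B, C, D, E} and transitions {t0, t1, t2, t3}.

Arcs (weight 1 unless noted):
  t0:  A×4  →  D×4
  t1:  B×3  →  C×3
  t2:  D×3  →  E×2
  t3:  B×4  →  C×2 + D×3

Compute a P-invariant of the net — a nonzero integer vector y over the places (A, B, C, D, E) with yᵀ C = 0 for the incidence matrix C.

Incidence matrix C (rows=places, cols=transitions):
       t0   t1   t2   t3
    A  -4    0    0    0
    B   0   -3    0   -4
    C   0    3    0    2
    D   4    0   -3    3
    E   0    0    2    0

Candidate y = [2, 3, 3, 2, 3]; check y·C column-wise:
  col t0: 2·-4 + 3·0 + 3·0 + 2·4 + 3·0 = 0
  col t1: 2·0 + 3·-3 + 3·3 + 2·0 + 3·0 = 0
  col t2: 2·0 + 3·0 + 3·0 + 2·-3 + 3·2 = 0
  col t3: 2·0 + 3·-4 + 3·2 + 2·3 + 3·0 = 0

y = (A:2, B:3, C:3, D:2, E:3)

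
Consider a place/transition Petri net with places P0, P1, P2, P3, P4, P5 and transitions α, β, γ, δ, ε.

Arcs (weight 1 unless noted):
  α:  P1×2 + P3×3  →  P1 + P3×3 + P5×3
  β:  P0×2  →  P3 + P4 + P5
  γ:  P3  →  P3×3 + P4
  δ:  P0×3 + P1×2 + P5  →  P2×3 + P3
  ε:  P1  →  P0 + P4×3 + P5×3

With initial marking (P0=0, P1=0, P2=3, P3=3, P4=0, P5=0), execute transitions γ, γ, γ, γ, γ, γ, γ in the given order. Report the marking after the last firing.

(P0=0, P1=0, P2=3, P3=17, P4=7, P5=0)

step 1: fire γ:  (P0=0, P1=0, P2=3, P3=3, P4=0, P5=0) → (P0=0, P1=0, P2=3, P3=5, P4=1, P5=0)
step 2: fire γ:  (P0=0, P1=0, P2=3, P3=5, P4=1, P5=0) → (P0=0, P1=0, P2=3, P3=7, P4=2, P5=0)
step 3: fire γ:  (P0=0, P1=0, P2=3, P3=7, P4=2, P5=0) → (P0=0, P1=0, P2=3, P3=9, P4=3, P5=0)
step 4: fire γ:  (P0=0, P1=0, P2=3, P3=9, P4=3, P5=0) → (P0=0, P1=0, P2=3, P3=11, P4=4, P5=0)
step 5: fire γ:  (P0=0, P1=0, P2=3, P3=11, P4=4, P5=0) → (P0=0, P1=0, P2=3, P3=13, P4=5, P5=0)
step 6: fire γ:  (P0=0, P1=0, P2=3, P3=13, P4=5, P5=0) → (P0=0, P1=0, P2=3, P3=15, P4=6, P5=0)
step 7: fire γ:  (P0=0, P1=0, P2=3, P3=15, P4=6, P5=0) → (P0=0, P1=0, P2=3, P3=17, P4=7, P5=0)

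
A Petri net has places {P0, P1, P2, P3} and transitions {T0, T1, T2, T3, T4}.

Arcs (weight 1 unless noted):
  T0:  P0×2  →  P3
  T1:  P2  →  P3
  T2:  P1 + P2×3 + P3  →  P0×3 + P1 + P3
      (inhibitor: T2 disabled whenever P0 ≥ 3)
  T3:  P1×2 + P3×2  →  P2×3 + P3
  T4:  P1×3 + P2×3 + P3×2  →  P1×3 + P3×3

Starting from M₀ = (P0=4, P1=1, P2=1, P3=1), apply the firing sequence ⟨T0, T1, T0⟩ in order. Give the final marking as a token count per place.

step 1: fire T0:  (P0=4, P1=1, P2=1, P3=1) → (P0=2, P1=1, P2=1, P3=2)
step 2: fire T1:  (P0=2, P1=1, P2=1, P3=2) → (P0=2, P1=1, P2=0, P3=3)
step 3: fire T0:  (P0=2, P1=1, P2=0, P3=3) → (P0=0, P1=1, P2=0, P3=4)

(P0=0, P1=1, P2=0, P3=4)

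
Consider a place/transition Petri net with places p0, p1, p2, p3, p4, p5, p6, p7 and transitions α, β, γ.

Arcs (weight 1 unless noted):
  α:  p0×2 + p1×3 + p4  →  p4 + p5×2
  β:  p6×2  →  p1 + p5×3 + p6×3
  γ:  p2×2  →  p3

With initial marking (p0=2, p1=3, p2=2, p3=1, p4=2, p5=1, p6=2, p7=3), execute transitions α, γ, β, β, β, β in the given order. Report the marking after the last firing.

(p0=0, p1=4, p2=0, p3=2, p4=2, p5=15, p6=6, p7=3)

step 1: fire α:  (p0=2, p1=3, p2=2, p3=1, p4=2, p5=1, p6=2, p7=3) → (p0=0, p1=0, p2=2, p3=1, p4=2, p5=3, p6=2, p7=3)
step 2: fire γ:  (p0=0, p1=0, p2=2, p3=1, p4=2, p5=3, p6=2, p7=3) → (p0=0, p1=0, p2=0, p3=2, p4=2, p5=3, p6=2, p7=3)
step 3: fire β:  (p0=0, p1=0, p2=0, p3=2, p4=2, p5=3, p6=2, p7=3) → (p0=0, p1=1, p2=0, p3=2, p4=2, p5=6, p6=3, p7=3)
step 4: fire β:  (p0=0, p1=1, p2=0, p3=2, p4=2, p5=6, p6=3, p7=3) → (p0=0, p1=2, p2=0, p3=2, p4=2, p5=9, p6=4, p7=3)
step 5: fire β:  (p0=0, p1=2, p2=0, p3=2, p4=2, p5=9, p6=4, p7=3) → (p0=0, p1=3, p2=0, p3=2, p4=2, p5=12, p6=5, p7=3)
step 6: fire β:  (p0=0, p1=3, p2=0, p3=2, p4=2, p5=12, p6=5, p7=3) → (p0=0, p1=4, p2=0, p3=2, p4=2, p5=15, p6=6, p7=3)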